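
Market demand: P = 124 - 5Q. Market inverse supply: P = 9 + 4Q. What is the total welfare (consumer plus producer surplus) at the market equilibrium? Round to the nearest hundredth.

Set 124 - 5Q = 9 + 4Q, which gives 115 = 9Q, so Q* = 12.7778 and P* = 124 - 5(12.7778) = 60.1111.
Total surplus is the full triangle between the curves from 0 to Q*: (1/2)(12.7778)(124 - 9) = 734.7222.

734.72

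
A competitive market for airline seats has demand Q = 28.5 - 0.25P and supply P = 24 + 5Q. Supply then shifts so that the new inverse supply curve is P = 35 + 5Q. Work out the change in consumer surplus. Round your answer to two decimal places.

Rewriting demand in inverse form: P = 114 - 4Q.
Initial equilibrium: Q_0 = 10, P_0 = 74; CS_0 = (1/2)(10)(40) = 200, PS_0 = (1/2)(10)(50) = 250.
New equilibrium: 114 - 4Q = 35 + 5Q gives Q_1 = 8.7778, P_1 = 78.8889; CS_1 = 154.0988, PS_1 = 192.6235.
Change in consumer surplus = 154.0988 - 200 = -45.9012.

-45.90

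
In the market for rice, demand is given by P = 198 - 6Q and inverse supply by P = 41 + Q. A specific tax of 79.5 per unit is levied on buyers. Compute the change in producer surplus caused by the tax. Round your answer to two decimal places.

Without the tax, 198 - 6Q = 41 + Q so Q* = 22.4286 and P* = 63.4286.
A tax on buyers shifts demand down by 79.5: (198 - 79.5) - 6Q = 41 + Q, so Q_t = 11.0714. Buyers pay P_b = 131.5714; sellers receive P_s = P_b - 79.5 = 52.0714.
PS falls from (1/2)(22.4286)(22.4286) = 251.5204 to (1/2)(11.0714)(11.0714) = 61.2883, a change of -190.2321.

-190.23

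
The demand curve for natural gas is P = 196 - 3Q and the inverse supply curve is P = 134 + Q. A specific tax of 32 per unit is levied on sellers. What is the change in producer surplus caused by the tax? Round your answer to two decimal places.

-92.00

Without the tax, 196 - 3Q = 134 + Q so Q* = 15.5 and P* = 149.5.
With the tax, sellers need 32 more per unit: 196 - 3Q = 134 + Q + 32, so Q_t = 7.5. Buyers pay P_b = 173.5; sellers receive P_s = P_b - 32 = 141.5.
PS falls from (1/2)(15.5)(15.5) = 120.125 to (1/2)(7.5)(7.5) = 28.125, a change of -92.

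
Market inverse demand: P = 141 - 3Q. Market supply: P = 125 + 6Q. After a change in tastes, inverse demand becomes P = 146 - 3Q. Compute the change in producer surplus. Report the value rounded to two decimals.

6.85

Initial equilibrium: Q_0 = 1.7778, P_0 = 135.6667; CS_0 = (1/2)(1.7778)(5.3333) = 4.7407, PS_0 = (1/2)(1.7778)(10.6667) = 9.4815.
New equilibrium: 146 - 3Q = 125 + 6Q gives Q_1 = 2.3333, P_1 = 139; CS_1 = 8.1667, PS_1 = 16.3333.
Change in producer surplus = 16.3333 - 9.4815 = 6.8519.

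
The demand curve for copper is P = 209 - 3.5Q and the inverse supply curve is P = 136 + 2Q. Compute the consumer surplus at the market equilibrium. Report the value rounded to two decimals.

Setting demand equal to supply, 73 = 5.5Q, so Q* = 13.2727 and P* = 162.5455.
CS is the area between the demand curve and P* from 0 to Q*: (1/2)(13.2727)(46.4545) = 308.2893.

308.29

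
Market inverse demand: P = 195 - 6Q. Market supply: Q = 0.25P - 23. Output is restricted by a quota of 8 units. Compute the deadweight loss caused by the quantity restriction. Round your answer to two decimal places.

26.45

Rewriting supply in inverse form: P = 92 + 4Q.
Without the quota, 195 - 6Q = 92 + 4Q gives Q* = 10.3.
At Q = 8 the demand price is 195 - 6(8) = 147 and the supply price is 92 + 4(8) = 124.
DWL = (1/2)(gap between curves at 8) x (Q* - 8) = (1/2)(23)(2.3) = 26.45.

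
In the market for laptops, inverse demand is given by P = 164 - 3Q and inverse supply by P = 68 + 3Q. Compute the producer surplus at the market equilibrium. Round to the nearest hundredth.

384.00

Set 164 - 3Q = 68 + 3Q, which gives 96 = 6Q, so Q* = 16 and P* = 164 - 3(16) = 116.
PS is the area between P* and the supply curve from 0 to Q*: (1/2)(16)(48) = 384.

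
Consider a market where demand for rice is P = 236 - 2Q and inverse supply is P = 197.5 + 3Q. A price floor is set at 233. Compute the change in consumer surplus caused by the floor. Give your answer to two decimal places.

-57.04

Free-market equilibrium: 236 - 2Q = 197.5 + 3Q gives Q* = 7.7, P* = 220.6.
At the floor price 233, quantity demanded is (236 - 233)/2 = 1.5; demand is the short side, so Q = 1.5 trades at P = 233.
CS goes from (1/2)(7.7)(15.4) = 59.29 to 2.25 (computed as (236 - 233)(1.5) - (1/2)(2)(1.5)^2), a change of -57.04.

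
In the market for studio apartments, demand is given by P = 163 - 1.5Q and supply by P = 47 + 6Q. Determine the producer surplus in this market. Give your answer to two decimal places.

717.65

Set 163 - 1.5Q = 47 + 6Q, which gives 116 = 7.5Q, so Q* = 15.4667 and P* = 163 - 1.5(15.4667) = 139.8.
Producer surplus is the triangle above supply below P*: (1/2)(15.4667)(139.8 - 47) = (1/2)(15.4667)(92.8) = 717.6533.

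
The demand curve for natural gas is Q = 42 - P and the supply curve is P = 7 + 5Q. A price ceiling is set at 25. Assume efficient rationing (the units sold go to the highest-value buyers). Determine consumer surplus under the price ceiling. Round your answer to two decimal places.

54.72

Rewriting demand in inverse form: P = 42 - Q.
Without the control, 42 - Q = 7 + 5Q so Q* = 5.8333 and P* = 36.1667.
At the ceiling price 25, quantity supplied is (25 - 7)/5 = 3.6; supply is the short side, so Q = 3.6 trades at P = 25.
The demand price at Q = 3.6 is 38.4. CS is the trapezoid between demand and 25 over [0, 3.6]: (1/2)[(42 - 25) + (38.4 - 25)](3.6) = 54.72.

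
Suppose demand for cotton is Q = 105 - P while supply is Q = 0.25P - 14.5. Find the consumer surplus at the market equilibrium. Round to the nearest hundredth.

Rewriting demand in inverse form: P = 105 - Q.
Rewriting supply in inverse form: P = 58 + 4Q.
Set 105 - Q = 58 + 4Q, which gives 47 = 5Q, so Q* = 9.4 and P* = 105 - (9.4) = 95.6.
The demand choke price is 105, so CS = (1/2)(Q*)(105 - P*) = (1/2)(9.4)(9.4) = 44.18.

44.18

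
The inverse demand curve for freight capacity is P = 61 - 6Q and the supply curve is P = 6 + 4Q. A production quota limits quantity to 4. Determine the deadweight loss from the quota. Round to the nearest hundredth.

11.25

Unrestricted equilibrium: Q* = (61 - 6)/(6 + 4) = 5.5.
At Q = 4 the demand price is 61 - 6(4) = 37 and the supply price is 6 + 4(4) = 22.
DWL = (1/2)(gap between curves at 4) x (Q* - 4) = (1/2)(15)(1.5) = 11.25.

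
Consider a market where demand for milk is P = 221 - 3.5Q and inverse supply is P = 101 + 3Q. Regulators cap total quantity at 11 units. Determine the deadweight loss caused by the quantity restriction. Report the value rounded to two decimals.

Unrestricted equilibrium: Q* = (221 - 101)/(3.5 + 3) = 18.4615.
At Q = 11 the demand price is 221 - 3.5(11) = 182.5 and the supply price is 101 + 3(11) = 134.
DWL = (1/2)(gap between curves at 11) x (Q* - 11) = (1/2)(48.5)(7.4615) = 180.9423.

180.94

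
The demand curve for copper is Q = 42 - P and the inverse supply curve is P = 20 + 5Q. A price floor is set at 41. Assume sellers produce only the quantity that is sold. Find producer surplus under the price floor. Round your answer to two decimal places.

Rewriting demand in inverse form: P = 42 - Q.
Free-market equilibrium: 42 - Q = 20 + 5Q gives Q* = 3.6667, P* = 38.3333.
At P = 41, buyers demand (42 - 41)/1 = 1 while sellers would supply more, so the quantity traded is 1 at price 41.
The supply price at Q = 1 is 25. PS is the trapezoid between 41 and supply over [0, 1]: (1/2)[(41 - 20) + (41 - 25)](1) = 18.5.

18.50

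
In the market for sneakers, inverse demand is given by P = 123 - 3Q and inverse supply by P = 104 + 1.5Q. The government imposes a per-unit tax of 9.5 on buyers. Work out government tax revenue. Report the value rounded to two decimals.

Pre-tax equilibrium: 123 - 3Q = 104 + 1.5Q gives Q* = 4.2222, P* = 110.3333.
With the tax, buyers' net willingness to pay falls by 9.5: (123 - 9.5) - 3Q = 104 + 1.5Q, so Q_t = 2.1111. Buyers pay P_b = 116.6667; sellers receive P_s = P_b - 9.5 = 107.1667.
Tax revenue = t x Q_t = 9.5 x 2.1111 = 20.0556.

20.06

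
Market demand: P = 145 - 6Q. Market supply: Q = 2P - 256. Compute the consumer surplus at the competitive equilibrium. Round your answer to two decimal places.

20.52

Rewriting supply in inverse form: P = 128 + 0.5Q.
Set 145 - 6Q = 128 + 0.5Q, which gives 17 = 6.5Q, so Q* = 2.6154 and P* = 145 - 6(2.6154) = 129.3077.
CS is the area between the demand curve and P* from 0 to Q*: (1/2)(2.6154)(15.6923) = 20.5207.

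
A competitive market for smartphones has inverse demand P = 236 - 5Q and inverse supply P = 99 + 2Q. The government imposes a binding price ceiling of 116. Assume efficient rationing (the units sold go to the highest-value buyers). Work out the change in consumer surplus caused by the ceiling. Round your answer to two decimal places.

-118.23

Without the control, 236 - 5Q = 99 + 2Q so Q* = 19.5714 and P* = 138.1429.
At P = 116, sellers supply (116 - 99)/2 = 8.5 while buyers want more, so the quantity traded is 8.5 at price 116.
CS goes from (1/2)(19.5714)(97.8571) = 957.602 to 839.375 (computed as (236 - 116)(8.5) - (1/2)(5)(8.5)^2), a change of -118.227.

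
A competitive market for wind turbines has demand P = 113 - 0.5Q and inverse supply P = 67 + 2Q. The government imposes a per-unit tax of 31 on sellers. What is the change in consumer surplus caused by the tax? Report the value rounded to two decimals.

-75.64

Pre-tax equilibrium: 113 - 0.5Q = 67 + 2Q gives Q* = 18.4, P* = 103.8.
A tax on sellers shifts supply up by 31: 113 - 0.5Q = 67 + 2Q + 31, so Q_t = 6. Buyers pay P_b = 110; sellers receive P_s = P_b - 31 = 79.
CS falls from (1/2)(18.4)(9.2) = 84.64 to (1/2)(6)(3) = 9, a change of -75.64.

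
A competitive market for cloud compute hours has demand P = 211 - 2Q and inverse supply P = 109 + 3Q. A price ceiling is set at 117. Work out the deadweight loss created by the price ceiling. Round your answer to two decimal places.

786.18

Free-market equilibrium: 211 - 2Q = 109 + 3Q gives Q* = 20.4, P* = 170.2.
At the ceiling price 117, quantity supplied is (117 - 109)/3 = 2.6667; supply is the short side, so Q = 2.6667 trades at P = 117.
The lost-trades triangle has base Q* - 2.6667 = 17.7333 and height equal to the gap between the curves at Q = 2.6667, which is 205.6667 - 117 = 88.6667. DWL = (1/2)(17.7333)(88.6667) = 786.1778.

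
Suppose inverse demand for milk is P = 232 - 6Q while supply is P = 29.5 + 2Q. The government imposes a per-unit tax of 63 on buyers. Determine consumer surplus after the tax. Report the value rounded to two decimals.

Without the tax, 232 - 6Q = 29.5 + 2Q so Q* = 25.3125 and P* = 80.125.
With the tax, buyers' net willingness to pay falls by 63: (232 - 63) - 6Q = 29.5 + 2Q, so Q_t = 17.4375. Buyers pay P_b = 127.375; sellers receive P_s = P_b - 63 = 64.375.
Consumer surplus is the triangle under demand above P_b: (1/2)(17.4375)(232 - 127.375) = 912.1992.

912.20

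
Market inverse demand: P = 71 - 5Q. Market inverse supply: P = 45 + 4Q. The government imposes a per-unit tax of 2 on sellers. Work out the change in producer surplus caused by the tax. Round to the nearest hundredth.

-2.47

Without the tax, 71 - 5Q = 45 + 4Q so Q* = 2.8889 and P* = 56.5556.
A tax on sellers shifts supply up by 2: 71 - 5Q = 45 + 4Q + 2, so Q_t = 2.6667. Buyers pay P_b = 57.6667; sellers receive P_s = P_b - 2 = 55.6667.
PS falls from (1/2)(2.8889)(11.5556) = 16.6914 to (1/2)(2.6667)(10.6667) = 14.2222, a change of -2.4691.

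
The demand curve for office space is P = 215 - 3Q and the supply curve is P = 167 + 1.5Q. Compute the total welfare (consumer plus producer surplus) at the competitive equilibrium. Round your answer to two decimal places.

Equilibrium: 215 - 3Q = 167 + 1.5Q, so Q* = 10.6667 and P* = 183.
CS = (1/2)(10.6667)(32) = 170.6667 and PS = (1/2)(10.6667)(16) = 85.3333, so total surplus = 256.

256.00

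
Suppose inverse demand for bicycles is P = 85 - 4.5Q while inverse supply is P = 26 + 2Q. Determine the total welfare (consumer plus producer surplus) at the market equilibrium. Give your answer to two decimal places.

267.77

Set 85 - 4.5Q = 26 + 2Q, which gives 59 = 6.5Q, so Q* = 9.0769 and P* = 85 - 4.5(9.0769) = 44.1538.
Total surplus is the full triangle between the curves from 0 to Q*: (1/2)(9.0769)(85 - 26) = 267.7692.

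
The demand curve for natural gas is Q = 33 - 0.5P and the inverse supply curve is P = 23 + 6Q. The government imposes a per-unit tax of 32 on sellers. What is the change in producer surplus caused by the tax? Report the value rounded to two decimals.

-81.00

Rewriting demand in inverse form: P = 66 - 2Q.
Pre-tax equilibrium: 66 - 2Q = 23 + 6Q gives Q* = 5.375, P* = 55.25.
A tax on sellers shifts supply up by 32: 66 - 2Q = 23 + 6Q + 32, so Q_t = 1.375. Buyers pay P_b = 63.25; sellers receive P_s = P_b - 32 = 31.25.
PS falls from (1/2)(5.375)(32.25) = 86.6719 to (1/2)(1.375)(8.25) = 5.6719, a change of -81.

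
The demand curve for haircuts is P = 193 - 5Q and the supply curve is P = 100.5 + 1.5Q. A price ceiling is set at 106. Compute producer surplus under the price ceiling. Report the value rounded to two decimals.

Free-market equilibrium: 193 - 5Q = 100.5 + 1.5Q gives Q* = 14.2308, P* = 121.8462.
At the ceiling price 106, quantity supplied is (106 - 100.5)/1.5 = 3.6667; supply is the short side, so Q = 3.6667 trades at P = 106.
PS is the triangle above supply below 106: (1/2)(3.6667)(106 - 100.5) = 10.0833.

10.08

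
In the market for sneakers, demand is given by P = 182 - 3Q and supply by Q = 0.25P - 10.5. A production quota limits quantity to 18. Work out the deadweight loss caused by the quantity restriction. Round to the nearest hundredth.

14.00

Rewriting supply in inverse form: P = 42 + 4Q.
Unrestricted equilibrium: Q* = (182 - 42)/(3 + 4) = 20.
At Q = 18 the demand price is 182 - 3(18) = 128 and the supply price is 42 + 4(18) = 114.
Deadweight loss is the triangle between the curves from 18 to 20: (1/2)(128 - 114)(20 - 18) = 14.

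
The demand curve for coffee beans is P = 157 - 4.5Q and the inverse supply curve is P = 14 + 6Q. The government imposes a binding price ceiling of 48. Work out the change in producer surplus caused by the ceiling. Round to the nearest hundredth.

-460.10

Without the control, 157 - 4.5Q = 14 + 6Q so Q* = 13.619 and P* = 95.7143.
At P = 48, sellers supply (48 - 14)/6 = 5.6667 while buyers want more, so the quantity traded is 5.6667 at price 48.
PS goes from (1/2)(13.619)(81.7143) = 556.4354 to 96.3333 (computed as (48 - 14)(5.6667) - (1/2)(6)(5.6667)^2), a change of -460.102.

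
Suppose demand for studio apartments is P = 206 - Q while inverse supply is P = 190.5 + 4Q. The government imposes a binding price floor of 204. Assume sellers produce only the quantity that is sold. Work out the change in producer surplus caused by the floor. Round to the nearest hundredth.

Without the control, 206 - Q = 190.5 + 4Q so Q* = 3.1 and P* = 202.9.
At P = 204, buyers demand (206 - 204)/1 = 2 while sellers would supply more, so the quantity traded is 2 at price 204.
PS goes from (1/2)(3.1)(12.4) = 19.22 to 19 (computed as (204 - 190.5)(2) - (1/2)(4)(2)^2), a change of -0.22.

-0.22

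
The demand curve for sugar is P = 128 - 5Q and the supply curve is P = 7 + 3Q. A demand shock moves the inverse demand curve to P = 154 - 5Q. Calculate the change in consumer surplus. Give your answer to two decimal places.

Initial equilibrium: Q_0 = 15.125, P_0 = 52.375; CS_0 = (1/2)(15.125)(75.625) = 571.9141, PS_0 = (1/2)(15.125)(45.375) = 343.1484.
New equilibrium: 154 - 5Q = 7 + 3Q gives Q_1 = 18.375, P_1 = 62.125; CS_1 = 844.1016, PS_1 = 506.4609.
Change in consumer surplus = 844.1016 - 571.9141 = 272.1875.

272.19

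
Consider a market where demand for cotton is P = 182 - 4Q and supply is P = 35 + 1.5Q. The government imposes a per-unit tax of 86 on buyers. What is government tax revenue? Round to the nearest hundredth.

Without the tax, 182 - 4Q = 35 + 1.5Q so Q* = 26.7273 and P* = 75.0909.
A tax on buyers shifts demand down by 86: (182 - 86) - 4Q = 35 + 1.5Q, so Q_t = 11.0909. Buyers pay P_b = 137.6364; sellers receive P_s = P_b - 86 = 51.6364.
Tax revenue = t x Q_t = 86 x 11.0909 = 953.8182.

953.82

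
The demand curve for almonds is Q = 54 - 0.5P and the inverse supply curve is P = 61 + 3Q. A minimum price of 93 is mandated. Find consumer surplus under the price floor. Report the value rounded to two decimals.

56.25

Rewriting demand in inverse form: P = 108 - 2Q.
Free-market equilibrium: 108 - 2Q = 61 + 3Q gives Q* = 9.4, P* = 89.2.
At the floor price 93, quantity demanded is (108 - 93)/2 = 7.5; demand is the short side, so Q = 7.5 trades at P = 93.
CS is the triangle under demand above 93: (1/2)(7.5)(108 - 93) = 56.25.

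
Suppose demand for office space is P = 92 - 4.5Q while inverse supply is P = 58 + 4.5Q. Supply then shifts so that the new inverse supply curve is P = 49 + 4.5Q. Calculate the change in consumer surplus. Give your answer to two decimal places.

Initial equilibrium: Q_0 = 3.7778, P_0 = 75; CS_0 = (1/2)(3.7778)(17) = 32.1111, PS_0 = (1/2)(3.7778)(17) = 32.1111.
New equilibrium: 92 - 4.5Q = 49 + 4.5Q gives Q_1 = 4.7778, P_1 = 70.5; CS_1 = 51.3611, PS_1 = 51.3611.
Change in consumer surplus = 51.3611 - 32.1111 = 19.25.

19.25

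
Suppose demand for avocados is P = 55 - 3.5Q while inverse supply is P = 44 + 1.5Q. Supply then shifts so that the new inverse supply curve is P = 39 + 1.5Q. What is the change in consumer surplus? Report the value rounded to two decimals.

9.45

Initial equilibrium: Q_0 = 2.2, P_0 = 47.3; CS_0 = (1/2)(2.2)(7.7) = 8.47, PS_0 = (1/2)(2.2)(3.3) = 3.63.
New equilibrium: 55 - 3.5Q = 39 + 1.5Q gives Q_1 = 3.2, P_1 = 43.8; CS_1 = 17.92, PS_1 = 7.68.
Change in consumer surplus = 17.92 - 8.47 = 9.45.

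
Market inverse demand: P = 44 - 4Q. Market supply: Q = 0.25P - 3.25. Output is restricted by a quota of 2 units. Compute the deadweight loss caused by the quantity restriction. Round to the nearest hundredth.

Rewriting supply in inverse form: P = 13 + 4Q.
Unrestricted equilibrium: Q* = (44 - 13)/(4 + 4) = 3.875.
At Q = 2 the demand price is 44 - 4(2) = 36 and the supply price is 13 + 4(2) = 21.
Deadweight loss is the triangle between the curves from 2 to 3.875: (1/2)(36 - 21)(3.875 - 2) = 14.0625.

14.06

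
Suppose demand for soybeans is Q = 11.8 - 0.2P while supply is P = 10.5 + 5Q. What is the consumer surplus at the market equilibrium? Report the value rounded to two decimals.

Rewriting demand in inverse form: P = 59 - 5Q.
Equilibrium: 59 - 5Q = 10.5 + 5Q, so Q* = 4.85 and P* = 34.75.
The demand choke price is 59, so CS = (1/2)(Q*)(59 - P*) = (1/2)(4.85)(24.25) = 58.8062.

58.81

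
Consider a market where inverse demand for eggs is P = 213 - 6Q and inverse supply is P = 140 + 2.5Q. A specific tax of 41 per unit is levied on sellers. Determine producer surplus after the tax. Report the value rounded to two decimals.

17.72

Pre-tax equilibrium: 213 - 6Q = 140 + 2.5Q gives Q* = 8.5882, P* = 161.4706.
With the tax, sellers need 41 more per unit: 213 - 6Q = 140 + 2.5Q + 41, so Q_t = 3.7647. Buyers pay P_b = 190.4118; sellers receive P_s = P_b - 41 = 149.4118.
Producer surplus is the triangle above supply below P_s: (1/2)(3.7647)(149.4118 - 140) = 17.7163.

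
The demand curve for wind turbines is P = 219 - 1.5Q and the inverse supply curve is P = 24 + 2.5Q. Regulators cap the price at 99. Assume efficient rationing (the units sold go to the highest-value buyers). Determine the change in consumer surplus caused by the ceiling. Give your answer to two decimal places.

Without the control, 219 - 1.5Q = 24 + 2.5Q so Q* = 48.75 and P* = 145.875.
At the ceiling price 99, quantity supplied is (99 - 24)/2.5 = 30; supply is the short side, so Q = 30 trades at P = 99.
CS goes from (1/2)(48.75)(73.125) = 1782.4219 to 2925 (computed as (219 - 99)(30) - (1/2)(1.5)(30)^2), a change of 1142.5781.

1142.58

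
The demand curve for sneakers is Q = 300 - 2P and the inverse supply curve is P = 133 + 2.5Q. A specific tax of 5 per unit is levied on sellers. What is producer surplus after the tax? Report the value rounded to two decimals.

20.00

Rewriting demand in inverse form: P = 150 - 0.5Q.
Without the tax, 150 - 0.5Q = 133 + 2.5Q so Q* = 5.6667 and P* = 147.1667.
With the tax, sellers need 5 more per unit: 150 - 0.5Q = 133 + 2.5Q + 5, so Q_t = 4. Buyers pay P_b = 148; sellers receive P_s = P_b - 5 = 143.
Producer surplus is the triangle above supply below P_s: (1/2)(4)(143 - 133) = 20.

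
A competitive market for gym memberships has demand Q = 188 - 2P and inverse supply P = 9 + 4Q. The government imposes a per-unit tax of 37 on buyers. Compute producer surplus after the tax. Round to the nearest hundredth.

227.56

Rewriting demand in inverse form: P = 94 - 0.5Q.
Pre-tax equilibrium: 94 - 0.5Q = 9 + 4Q gives Q* = 18.8889, P* = 84.5556.
With the tax, buyers' net willingness to pay falls by 37: (94 - 37) - 0.5Q = 9 + 4Q, so Q_t = 10.6667. Buyers pay P_b = 88.6667; sellers receive P_s = P_b - 37 = 51.6667.
PS = (1/2)(Q_t)(P_s - 9) = (1/2)(10.6667)(42.6667) = 227.5556.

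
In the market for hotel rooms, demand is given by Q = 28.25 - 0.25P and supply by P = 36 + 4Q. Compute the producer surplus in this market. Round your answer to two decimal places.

Rewriting demand in inverse form: P = 113 - 4Q.
Set 113 - 4Q = 36 + 4Q, which gives 77 = 8Q, so Q* = 9.625 and P* = 113 - 4(9.625) = 74.5.
Producer surplus is the triangle above supply below P*: (1/2)(9.625)(74.5 - 36) = (1/2)(9.625)(38.5) = 185.2812.

185.28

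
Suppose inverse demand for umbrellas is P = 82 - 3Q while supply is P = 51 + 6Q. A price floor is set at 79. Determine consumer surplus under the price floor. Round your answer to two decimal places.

1.50

Free-market equilibrium: 82 - 3Q = 51 + 6Q gives Q* = 3.4444, P* = 71.6667.
At P = 79, buyers demand (82 - 79)/3 = 1 while sellers would supply more, so the quantity traded is 1 at price 79.
CS is the triangle under demand above 79: (1/2)(1)(82 - 79) = 1.5.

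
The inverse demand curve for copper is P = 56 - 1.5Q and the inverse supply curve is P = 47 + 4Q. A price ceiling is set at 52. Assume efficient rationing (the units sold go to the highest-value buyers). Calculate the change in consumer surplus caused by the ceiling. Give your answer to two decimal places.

1.82

Without the control, 56 - 1.5Q = 47 + 4Q so Q* = 1.6364 and P* = 53.5455.
At P = 52, sellers supply (52 - 47)/4 = 1.25 while buyers want more, so the quantity traded is 1.25 at price 52.
CS goes from (1/2)(1.6364)(2.4545) = 2.0083 to 3.8281 (computed as (56 - 52)(1.25) - (1/2)(1.5)(1.25)^2), a change of 1.8199.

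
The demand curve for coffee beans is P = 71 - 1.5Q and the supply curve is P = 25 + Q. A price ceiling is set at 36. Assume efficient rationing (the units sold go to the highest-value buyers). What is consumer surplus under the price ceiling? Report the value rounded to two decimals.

294.25

Free-market equilibrium: 71 - 1.5Q = 25 + Q gives Q* = 18.4, P* = 43.4.
At the ceiling price 36, quantity supplied is (36 - 25)/1 = 11; supply is the short side, so Q = 11 trades at P = 36.
The demand price at Q = 11 is 54.5. CS is the trapezoid between demand and 36 over [0, 11]: (1/2)[(71 - 36) + (54.5 - 36)](11) = 294.25.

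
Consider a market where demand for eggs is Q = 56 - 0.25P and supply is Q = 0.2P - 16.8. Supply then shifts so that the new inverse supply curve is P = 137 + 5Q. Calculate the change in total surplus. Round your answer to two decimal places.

-668.39

Rewriting demand in inverse form: P = 224 - 4Q.
Rewriting supply in inverse form: P = 84 + 5Q.
Initial equilibrium: Q_0 = 15.5556, P_0 = 161.7778; CS_0 = (1/2)(15.5556)(62.2222) = 483.9506, PS_0 = (1/2)(15.5556)(77.7778) = 604.9383.
New equilibrium: 224 - 4Q = 137 + 5Q gives Q_1 = 9.6667, P_1 = 185.3333; CS_1 = 186.8889, PS_1 = 233.6111.
Change in total surplus = (186.8889 + 233.6111) - (483.9506 + 604.9383) = -668.3889.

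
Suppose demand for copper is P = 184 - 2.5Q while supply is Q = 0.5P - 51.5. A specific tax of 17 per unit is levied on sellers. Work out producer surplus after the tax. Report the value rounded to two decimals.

Rewriting supply in inverse form: P = 103 + 2Q.
Without the tax, 184 - 2.5Q = 103 + 2Q so Q* = 18 and P* = 139.
With the tax, sellers need 17 more per unit: 184 - 2.5Q = 103 + 2Q + 17, so Q_t = 14.2222. Buyers pay P_b = 148.4444; sellers receive P_s = P_b - 17 = 131.4444.
PS = (1/2)(Q_t)(P_s - 103) = (1/2)(14.2222)(28.4444) = 202.2716.

202.27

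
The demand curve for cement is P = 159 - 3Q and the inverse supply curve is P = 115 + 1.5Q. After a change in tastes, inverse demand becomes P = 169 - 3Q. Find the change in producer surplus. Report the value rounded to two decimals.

Initial equilibrium: Q_0 = 9.7778, P_0 = 129.6667; CS_0 = (1/2)(9.7778)(29.3333) = 143.4074, PS_0 = (1/2)(9.7778)(14.6667) = 71.7037.
New equilibrium: 169 - 3Q = 115 + 1.5Q gives Q_1 = 12, P_1 = 133; CS_1 = 216, PS_1 = 108.
Change in producer surplus = 108 - 71.7037 = 36.2963.

36.30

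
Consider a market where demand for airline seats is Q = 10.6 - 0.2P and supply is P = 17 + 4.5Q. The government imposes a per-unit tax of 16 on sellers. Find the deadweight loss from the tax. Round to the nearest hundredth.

Rewriting demand in inverse form: P = 53 - 5Q.
Without the tax, 53 - 5Q = 17 + 4.5Q so Q* = 3.7895 and P* = 34.0526.
With the tax, sellers need 16 more per unit: 53 - 5Q = 17 + 4.5Q + 16, so Q_t = 2.1053. Buyers pay P_b = 42.4737; sellers receive P_s = P_b - 16 = 26.4737.
Deadweight loss is the triangle between the curves from Q_t to Q*: (1/2)(3.7895 - 2.1053)(16) = 13.4737.

13.47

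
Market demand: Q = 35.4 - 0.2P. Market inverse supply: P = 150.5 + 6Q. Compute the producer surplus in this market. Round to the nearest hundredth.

Rewriting demand in inverse form: P = 177 - 5Q.
Set 177 - 5Q = 150.5 + 6Q, which gives 26.5 = 11Q, so Q* = 2.4091 and P* = 177 - 5(2.4091) = 164.9545.
Producer surplus is the triangle above supply below P*: (1/2)(2.4091)(164.9545 - 150.5) = (1/2)(2.4091)(14.4545) = 17.4112.

17.41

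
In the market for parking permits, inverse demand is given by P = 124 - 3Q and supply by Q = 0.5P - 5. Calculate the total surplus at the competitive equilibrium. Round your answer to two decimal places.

1299.60

Rewriting supply in inverse form: P = 10 + 2Q.
Equilibrium: 124 - 3Q = 10 + 2Q, so Q* = 22.8 and P* = 55.6.
CS = (1/2)(22.8)(68.4) = 779.76 and PS = (1/2)(22.8)(45.6) = 519.84, so total surplus = 1299.6.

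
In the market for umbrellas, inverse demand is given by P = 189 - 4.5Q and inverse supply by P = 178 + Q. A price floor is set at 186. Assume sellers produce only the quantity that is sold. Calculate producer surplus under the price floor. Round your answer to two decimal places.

5.11

Free-market equilibrium: 189 - 4.5Q = 178 + Q gives Q* = 2, P* = 180.
At P = 186, buyers demand (189 - 186)/4.5 = 0.6667 while sellers would supply more, so the quantity traded is 0.6667 at price 186.
The supply price at Q = 0.6667 is 178.6667. PS is the trapezoid between 186 and supply over [0, 0.6667]: (1/2)[(186 - 178) + (186 - 178.6667)](0.6667) = 5.1111.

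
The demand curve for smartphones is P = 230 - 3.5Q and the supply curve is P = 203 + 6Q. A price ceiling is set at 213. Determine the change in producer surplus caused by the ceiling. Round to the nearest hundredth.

-15.90

Without the control, 230 - 3.5Q = 203 + 6Q so Q* = 2.8421 and P* = 220.0526.
At P = 213, sellers supply (213 - 203)/6 = 1.6667 while buyers want more, so the quantity traded is 1.6667 at price 213.
PS goes from (1/2)(2.8421)(17.0526) = 24.2327 to 8.3333 (computed as (213 - 203)(1.6667) - (1/2)(6)(1.6667)^2), a change of -15.8994.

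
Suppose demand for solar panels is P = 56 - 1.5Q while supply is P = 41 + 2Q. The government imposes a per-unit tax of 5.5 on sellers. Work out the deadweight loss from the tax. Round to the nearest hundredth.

4.32

Without the tax, 56 - 1.5Q = 41 + 2Q so Q* = 4.2857 and P* = 49.5714.
A tax on sellers shifts supply up by 5.5: 56 - 1.5Q = 41 + 2Q + 5.5, so Q_t = 2.7143. Buyers pay P_b = 51.9286; sellers receive P_s = P_b - 5.5 = 46.4286.
Deadweight loss is the triangle between the curves from Q_t to Q*: (1/2)(4.2857 - 2.7143)(5.5) = 4.3214.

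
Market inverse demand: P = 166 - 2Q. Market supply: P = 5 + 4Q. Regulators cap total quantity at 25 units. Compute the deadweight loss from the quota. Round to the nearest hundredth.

10.08

Without the quota, 166 - 2Q = 5 + 4Q gives Q* = 26.8333.
At Q = 25 the demand price is 166 - 2(25) = 116 and the supply price is 5 + 4(25) = 105.
Deadweight loss is the triangle between the curves from 25 to 26.8333: (1/2)(116 - 105)(26.8333 - 25) = 10.0833.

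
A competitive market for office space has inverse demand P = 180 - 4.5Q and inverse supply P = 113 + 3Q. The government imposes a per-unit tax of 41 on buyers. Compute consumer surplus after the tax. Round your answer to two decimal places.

27.04

Without the tax, 180 - 4.5Q = 113 + 3Q so Q* = 8.9333 and P* = 139.8.
A tax on buyers shifts demand down by 41: (180 - 41) - 4.5Q = 113 + 3Q, so Q_t = 3.4667. Buyers pay P_b = 164.4; sellers receive P_s = P_b - 41 = 123.4.
CS = (1/2)(Q_t)(180 - P_b) = (1/2)(3.4667)(15.6) = 27.04.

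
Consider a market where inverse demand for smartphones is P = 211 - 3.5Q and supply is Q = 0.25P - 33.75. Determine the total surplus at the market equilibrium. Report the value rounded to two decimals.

385.07

Rewriting supply in inverse form: P = 135 + 4Q.
Setting demand equal to supply, 76 = 7.5Q, so Q* = 10.1333 and P* = 175.5333.
Total surplus is the full triangle between the curves from 0 to Q*: (1/2)(10.1333)(211 - 135) = 385.0667.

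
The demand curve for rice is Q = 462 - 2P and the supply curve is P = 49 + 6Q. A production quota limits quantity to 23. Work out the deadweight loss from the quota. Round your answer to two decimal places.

Rewriting demand in inverse form: P = 231 - 0.5Q.
Unrestricted equilibrium: Q* = (231 - 49)/(0.5 + 6) = 28.
At Q = 23 the demand price is 231 - 0.5(23) = 219.5 and the supply price is 49 + 6(23) = 187.
Deadweight loss is the triangle between the curves from 23 to 28: (1/2)(219.5 - 187)(28 - 23) = 81.25.

81.25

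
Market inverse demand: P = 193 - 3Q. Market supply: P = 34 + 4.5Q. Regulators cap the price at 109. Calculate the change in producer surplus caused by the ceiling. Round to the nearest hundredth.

-386.24

Without the control, 193 - 3Q = 34 + 4.5Q so Q* = 21.2 and P* = 129.4.
At the ceiling price 109, quantity supplied is (109 - 34)/4.5 = 16.6667; supply is the short side, so Q = 16.6667 trades at P = 109.
PS goes from (1/2)(21.2)(95.4) = 1011.24 to 625 (computed as (109 - 34)(16.6667) - (1/2)(4.5)(16.6667)^2), a change of -386.24.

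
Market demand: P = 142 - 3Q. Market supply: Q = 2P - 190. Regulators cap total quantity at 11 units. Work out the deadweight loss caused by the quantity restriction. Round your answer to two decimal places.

10.32

Rewriting supply in inverse form: P = 95 + 0.5Q.
Unrestricted equilibrium: Q* = (142 - 95)/(3 + 0.5) = 13.4286.
At Q = 11 the demand price is 142 - 3(11) = 109 and the supply price is 95 + 0.5(11) = 100.5.
DWL = (1/2)(gap between curves at 11) x (Q* - 11) = (1/2)(8.5)(2.4286) = 10.3214.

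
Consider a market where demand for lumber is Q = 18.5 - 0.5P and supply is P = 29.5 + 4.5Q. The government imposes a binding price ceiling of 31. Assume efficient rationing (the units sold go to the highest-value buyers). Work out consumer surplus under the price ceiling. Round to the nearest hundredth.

1.89

Rewriting demand in inverse form: P = 37 - 2Q.
Without the control, 37 - 2Q = 29.5 + 4.5Q so Q* = 1.1538 and P* = 34.6923.
At the ceiling price 31, quantity supplied is (31 - 29.5)/4.5 = 0.3333; supply is the short side, so Q = 0.3333 trades at P = 31.
The demand price at Q = 0.3333 is 36.3333. CS is the trapezoid between demand and 31 over [0, 0.3333]: (1/2)[(37 - 31) + (36.3333 - 31)](0.3333) = 1.8889.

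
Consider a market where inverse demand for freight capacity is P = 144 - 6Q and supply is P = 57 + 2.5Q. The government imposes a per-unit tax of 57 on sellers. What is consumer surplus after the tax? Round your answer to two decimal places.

37.37

Without the tax, 144 - 6Q = 57 + 2.5Q so Q* = 10.2353 and P* = 82.5882.
A tax on sellers shifts supply up by 57: 144 - 6Q = 57 + 2.5Q + 57, so Q_t = 3.5294. Buyers pay P_b = 122.8235; sellers receive P_s = P_b - 57 = 65.8235.
Consumer surplus is the triangle under demand above P_b: (1/2)(3.5294)(144 - 122.8235) = 37.3702.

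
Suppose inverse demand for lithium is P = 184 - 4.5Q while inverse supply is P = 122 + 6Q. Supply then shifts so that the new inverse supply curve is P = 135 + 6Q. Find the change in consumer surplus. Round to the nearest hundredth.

-29.45

Initial equilibrium: Q_0 = 5.9048, P_0 = 157.4286; CS_0 = (1/2)(5.9048)(26.5714) = 78.449, PS_0 = (1/2)(5.9048)(35.4286) = 104.5986.
New equilibrium: 184 - 4.5Q = 135 + 6Q gives Q_1 = 4.6667, P_1 = 163; CS_1 = 49, PS_1 = 65.3333.
Change in consumer surplus = 49 - 78.449 = -29.449.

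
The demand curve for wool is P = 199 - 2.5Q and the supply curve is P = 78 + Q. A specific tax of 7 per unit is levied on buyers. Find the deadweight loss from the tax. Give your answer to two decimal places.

7.00

Pre-tax equilibrium: 199 - 2.5Q = 78 + Q gives Q* = 34.5714, P* = 112.5714.
With the tax, buyers' net willingness to pay falls by 7: (199 - 7) - 2.5Q = 78 + Q, so Q_t = 32.5714. Buyers pay P_b = 117.5714; sellers receive P_s = P_b - 7 = 110.5714.
Deadweight loss is the triangle between the curves from Q_t to Q*: (1/2)(34.5714 - 32.5714)(7) = 7.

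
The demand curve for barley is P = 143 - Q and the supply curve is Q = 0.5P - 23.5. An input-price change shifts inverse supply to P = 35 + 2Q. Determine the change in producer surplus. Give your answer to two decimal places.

Rewriting supply in inverse form: P = 47 + 2Q.
Initial equilibrium: Q_0 = 32, P_0 = 111; CS_0 = (1/2)(32)(32) = 512, PS_0 = (1/2)(32)(64) = 1024.
New equilibrium: 143 - Q = 35 + 2Q gives Q_1 = 36, P_1 = 107; CS_1 = 648, PS_1 = 1296.
Change in producer surplus = 1296 - 1024 = 272.

272.00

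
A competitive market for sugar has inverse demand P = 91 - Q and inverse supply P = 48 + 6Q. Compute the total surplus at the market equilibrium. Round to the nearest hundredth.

Set 91 - Q = 48 + 6Q, which gives 43 = 7Q, so Q* = 6.1429 and P* = 91 - (6.1429) = 84.8571.
Total surplus is the full triangle between the curves from 0 to Q*: (1/2)(6.1429)(91 - 48) = 132.0714.

132.07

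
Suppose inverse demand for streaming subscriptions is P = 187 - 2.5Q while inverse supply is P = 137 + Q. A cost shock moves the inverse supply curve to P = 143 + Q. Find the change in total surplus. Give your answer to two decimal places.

Initial equilibrium: Q_0 = 14.2857, P_0 = 151.2857; CS_0 = (1/2)(14.2857)(35.7143) = 255.102, PS_0 = (1/2)(14.2857)(14.2857) = 102.0408.
New equilibrium: 187 - 2.5Q = 143 + Q gives Q_1 = 12.5714, P_1 = 155.5714; CS_1 = 197.551, PS_1 = 79.0204.
Change in total surplus = (197.551 + 79.0204) - (255.102 + 102.0408) = -80.5714.

-80.57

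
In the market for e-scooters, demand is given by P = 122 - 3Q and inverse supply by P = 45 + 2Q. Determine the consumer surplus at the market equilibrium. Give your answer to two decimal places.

355.74

Setting demand equal to supply, 77 = 5Q, so Q* = 15.4 and P* = 75.8.
The demand choke price is 122, so CS = (1/2)(Q*)(122 - P*) = (1/2)(15.4)(46.2) = 355.74.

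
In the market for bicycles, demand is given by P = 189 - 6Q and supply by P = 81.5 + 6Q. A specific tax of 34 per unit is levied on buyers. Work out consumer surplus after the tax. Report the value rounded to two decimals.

112.55

Pre-tax equilibrium: 189 - 6Q = 81.5 + 6Q gives Q* = 8.9583, P* = 135.25.
A tax on buyers shifts demand down by 34: (189 - 34) - 6Q = 81.5 + 6Q, so Q_t = 6.125. Buyers pay P_b = 152.25; sellers receive P_s = P_b - 34 = 118.25.
Consumer surplus is the triangle under demand above P_b: (1/2)(6.125)(189 - 152.25) = 112.5469.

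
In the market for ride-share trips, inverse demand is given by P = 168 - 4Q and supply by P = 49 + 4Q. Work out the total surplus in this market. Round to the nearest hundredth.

885.06

Set 168 - 4Q = 49 + 4Q, which gives 119 = 8Q, so Q* = 14.875 and P* = 168 - 4(14.875) = 108.5.
Total surplus is the full triangle between the curves from 0 to Q*: (1/2)(14.875)(168 - 49) = 885.0625.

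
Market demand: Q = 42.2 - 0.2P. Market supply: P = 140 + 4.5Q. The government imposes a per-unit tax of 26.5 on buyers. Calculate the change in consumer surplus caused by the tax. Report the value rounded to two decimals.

Rewriting demand in inverse form: P = 211 - 5Q.
Without the tax, 211 - 5Q = 140 + 4.5Q so Q* = 7.4737 and P* = 173.6316.
A tax on buyers shifts demand down by 26.5: (211 - 26.5) - 5Q = 140 + 4.5Q, so Q_t = 4.6842. Buyers pay P_b = 187.5789; sellers receive P_s = P_b - 26.5 = 161.0789.
Consumers lose the trapezoid between P* and P_b out to Q_t plus the triangle from Q_t to Q*: change in CS = 54.8546 - 139.6399 = -84.7853.

-84.79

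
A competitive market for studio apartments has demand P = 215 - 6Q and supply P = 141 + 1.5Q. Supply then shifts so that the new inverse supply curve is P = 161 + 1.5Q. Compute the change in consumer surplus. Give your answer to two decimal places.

-136.53

Initial equilibrium: Q_0 = 9.8667, P_0 = 155.8; CS_0 = (1/2)(9.8667)(59.2) = 292.0533, PS_0 = (1/2)(9.8667)(14.8) = 73.0133.
New equilibrium: 215 - 6Q = 161 + 1.5Q gives Q_1 = 7.2, P_1 = 171.8; CS_1 = 155.52, PS_1 = 38.88.
Change in consumer surplus = 155.52 - 292.0533 = -136.5333.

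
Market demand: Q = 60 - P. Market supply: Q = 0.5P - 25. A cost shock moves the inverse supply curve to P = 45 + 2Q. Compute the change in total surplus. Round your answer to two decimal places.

Rewriting demand in inverse form: P = 60 - Q.
Rewriting supply in inverse form: P = 50 + 2Q.
Initial equilibrium: Q_0 = 3.3333, P_0 = 56.6667; CS_0 = (1/2)(3.3333)(3.3333) = 5.5556, PS_0 = (1/2)(3.3333)(6.6667) = 11.1111.
New equilibrium: 60 - Q = 45 + 2Q gives Q_1 = 5, P_1 = 55; CS_1 = 12.5, PS_1 = 25.
Change in total surplus = (12.5 + 25) - (5.5556 + 11.1111) = 20.8333.

20.83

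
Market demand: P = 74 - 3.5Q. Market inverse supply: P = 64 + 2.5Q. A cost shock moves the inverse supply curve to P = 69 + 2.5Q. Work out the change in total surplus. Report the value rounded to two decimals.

-6.25

Initial equilibrium: Q_0 = 1.6667, P_0 = 68.1667; CS_0 = (1/2)(1.6667)(5.8333) = 4.8611, PS_0 = (1/2)(1.6667)(4.1667) = 3.4722.
New equilibrium: 74 - 3.5Q = 69 + 2.5Q gives Q_1 = 0.8333, P_1 = 71.0833; CS_1 = 1.2153, PS_1 = 0.8681.
Change in total surplus = (1.2153 + 0.8681) - (4.8611 + 3.4722) = -6.25.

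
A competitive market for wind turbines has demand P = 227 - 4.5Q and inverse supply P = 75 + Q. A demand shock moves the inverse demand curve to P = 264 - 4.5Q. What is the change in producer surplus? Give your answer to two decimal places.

Initial equilibrium: Q_0 = 27.6364, P_0 = 102.6364; CS_0 = (1/2)(27.6364)(124.3636) = 1718.4793, PS_0 = (1/2)(27.6364)(27.6364) = 381.8843.
New equilibrium: 264 - 4.5Q = 75 + Q gives Q_1 = 34.3636, P_1 = 109.3636; CS_1 = 2656.9339, PS_1 = 590.4298.
Change in producer surplus = 590.4298 - 381.8843 = 208.5455.

208.55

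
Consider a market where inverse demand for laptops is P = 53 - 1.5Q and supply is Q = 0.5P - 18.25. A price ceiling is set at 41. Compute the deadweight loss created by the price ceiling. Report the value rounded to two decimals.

Rewriting supply in inverse form: P = 36.5 + 2Q.
Without the control, 53 - 1.5Q = 36.5 + 2Q so Q* = 4.7143 and P* = 45.9286.
At the ceiling price 41, quantity supplied is (41 - 36.5)/2 = 2.25; supply is the short side, so Q = 2.25 trades at P = 41.
The lost-trades triangle has base Q* - 2.25 = 2.4643 and height equal to the gap between the curves at Q = 2.25, which is 49.625 - 41 = 8.625. DWL = (1/2)(2.4643)(8.625) = 10.6272.

10.63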